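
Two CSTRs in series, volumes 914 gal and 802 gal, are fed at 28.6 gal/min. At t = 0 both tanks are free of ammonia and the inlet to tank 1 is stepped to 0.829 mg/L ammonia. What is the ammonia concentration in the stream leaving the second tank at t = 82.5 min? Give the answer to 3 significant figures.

0.630 mg/L

Species balance on tank i: dCᵢ/dt = (Cᵢ₋₁ − Cᵢ)/τᵢ with τᵢ = Vᵢ/Q.
τ₁ = 914/28.6 = 31.958 min; τ₂ = 802/28.6 = 28.042 min.
Solving the cascade with C₁(0)=C₂(0)=0 gives C₂(t) = C_in[1 − (τ₁ e^(−t/τ₁) − τ₂ e^(−t/τ₂))/(τ₁ − τ₂)].
At t = 82.5: e^(−t/τ₁) = 0.075660, e^(−t/τ₂) = 0.052759.
C₂ = 0.829·[1 − (31.958·0.075660 − 28.042·0.052759)/(3.9161)] = 0.829·0.76036 = 0.63033 mg/L.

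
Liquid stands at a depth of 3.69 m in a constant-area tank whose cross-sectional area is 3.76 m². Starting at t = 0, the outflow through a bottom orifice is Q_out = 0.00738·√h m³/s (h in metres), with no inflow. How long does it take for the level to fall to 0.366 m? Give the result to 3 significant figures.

1340 s

With no inflow, A dh/dt = −0.00738 √h.
This is separable: 2 d(√h)/dt = −0.00738/A, so √h = √h₀ − (0.00738/(2A)) t.
t = 2A(√h₀ − √h)/0.00738 = 2·3.76·(√3.69 − √0.366)/0.00738
  = 7.5200 × (1.9209 − 0.60498) / 0.00738 = 1340.9 s.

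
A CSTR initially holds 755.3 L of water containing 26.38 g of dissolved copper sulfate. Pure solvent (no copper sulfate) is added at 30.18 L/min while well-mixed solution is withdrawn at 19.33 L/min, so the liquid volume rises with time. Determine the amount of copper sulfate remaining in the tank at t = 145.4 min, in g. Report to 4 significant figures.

3.538 g

Let m(t) be the amount of copper sulfate. Volume: V(t) = V₀ + (Q_in − Q_out) t = 755.3 + 10.8500 t; V(145.4) = 2332.89 L.
Solute balance: dm/dt = 0 − Q_out C = −Q_out m/V(t).
Separate: dm/m = −Q_out dt/V(t) ⇒ ln(m/m₀) = −(Q_out/(Q_in−Q_out)) ln(V/V₀).
m = m₀ (V₀/V)^(Q_out/(Q_in−Q_out)) = 26.38 × (755.3/2332.89)^(1.78157) = 3.53760 g.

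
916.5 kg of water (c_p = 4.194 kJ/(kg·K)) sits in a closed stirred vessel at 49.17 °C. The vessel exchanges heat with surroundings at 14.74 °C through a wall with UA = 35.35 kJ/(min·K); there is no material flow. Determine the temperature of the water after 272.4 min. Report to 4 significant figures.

Lumped-capacitance energy balance: M c_p dT/dt = UA(T_amb − T).
dT/dt = (T_ss − T)/τ with T_ss = T_amb = 14.7400 °C, τ = M c_p/UA = 916.5·4.194/35.35 = 108.736 min.
This is linear first-order; T(t) = T_ss + (T₀ − T_ss) e^(−t/τ).
T(272.4) = 14.7400 + (34.4300)·0.0816625 = 17.5516 °C.

17.55 °C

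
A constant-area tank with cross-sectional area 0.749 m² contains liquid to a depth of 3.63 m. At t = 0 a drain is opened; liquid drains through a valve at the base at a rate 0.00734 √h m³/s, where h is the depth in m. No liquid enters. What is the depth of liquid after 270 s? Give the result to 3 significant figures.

A dh/dt = −Q_out = −0.00734 √h.
∫ h^(−1/2) dh = −(0.00734/A) ∫ dt, giving 2√h = 2√h₀ − (0.00734/A) t.
√h = √3.63 − 0.00734·270/(2·0.749) = 1.9053 − 1.3230 = 0.58229.
h = 0.58229² = 0.33906 m.

0.339 m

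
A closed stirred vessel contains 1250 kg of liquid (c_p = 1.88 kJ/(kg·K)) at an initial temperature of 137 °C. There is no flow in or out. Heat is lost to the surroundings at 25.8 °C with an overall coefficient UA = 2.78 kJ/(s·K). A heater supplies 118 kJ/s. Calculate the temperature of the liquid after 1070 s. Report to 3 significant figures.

Energy balance: M c_p dT/dt = −UA(T − T_amb) + Q̇.
dT/dt = (T_ss − T)/τ with T_ss = T_amb + Q̇/UA = 25.8 + 118/2.78 = 68.246 °C, τ = M c_p/UA = 1250·1.88/2.78 = 845.32 s.
Solution: T(t) = T_ss + (T₀ − T_ss) e^(−t/τ).
T(1070) = 68.246 + (68.754)·0.28202 = 87.636 °C.

87.6 °C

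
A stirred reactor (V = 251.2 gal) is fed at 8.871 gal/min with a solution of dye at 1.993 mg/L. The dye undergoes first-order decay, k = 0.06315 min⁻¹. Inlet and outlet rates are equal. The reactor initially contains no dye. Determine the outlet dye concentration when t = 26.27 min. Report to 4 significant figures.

V dC/dt = Q(C_in − C) − k V C.
dC/dt = (Q/V) C_in − (Q/V + k) C; effective rate a = Q/V + k = 0.0353145 + 0.06315 = 0.0984645 min⁻¹.
C_ss = Q C_in/(Q + kV) = 0.714794 mg/L; C(t) = C_ss + (C₀ − C_ss) e^(−a t).
C(26.27) = 0.714794 + (-0.714794)·e^(−0.0984645·26.27) = 0.714794 + (-0.714794)·0.0752709 = 0.660990 mg/L.

0.6610 mg/L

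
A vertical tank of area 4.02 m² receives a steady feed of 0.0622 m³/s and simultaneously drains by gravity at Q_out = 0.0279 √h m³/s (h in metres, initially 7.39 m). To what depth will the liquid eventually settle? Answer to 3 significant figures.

Level balance: A dh/dt = 0.0622 − 0.0279 √h. Setting dh/dt = 0:
Q_in = 0.0279 √h_ss ⇒ √h_ss = 0.0622/0.0279 = 2.2294.
h_ss = 2.2294² = 4.9702 m. (Since h₀ = 7.39 m > h_ss, the level will fall toward this value.)

4.97 m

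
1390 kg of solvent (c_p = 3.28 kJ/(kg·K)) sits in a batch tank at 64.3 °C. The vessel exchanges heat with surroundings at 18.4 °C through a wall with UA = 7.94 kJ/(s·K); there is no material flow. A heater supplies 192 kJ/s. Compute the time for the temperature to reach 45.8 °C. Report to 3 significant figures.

1100 s

Energy balance: M c_p dT/dt = −UA(T − T_amb) + Q̇.
τ = M c_p/UA = 574.21 s; T_ss = T_amb + Q̇/UA = 18.4 + 192/7.94 = 42.581 °C.
T(t) = T_ss + (T₀ − T_ss)e^(−t/τ); set T = 45.8:
t = −τ ln[(T − T_ss)/(T₀ − T_ss)] = −574.21 · ln(0.14820) = 1096.3 s.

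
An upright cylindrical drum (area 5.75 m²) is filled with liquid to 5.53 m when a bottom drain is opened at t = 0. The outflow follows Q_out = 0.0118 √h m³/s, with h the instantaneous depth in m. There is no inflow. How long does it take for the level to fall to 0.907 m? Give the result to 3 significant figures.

With no inflow, A dh/dt = −0.0118 √h.
Separate and integrate: 2(√h − √h₀) = −(0.0118/A) t.
t = 2A(√h₀ − √h)/0.0118 = 2·5.75·(√5.53 − √0.907)/0.0118
  = 11.500 × (2.3516 − 0.95237) / 0.0118 = 1363.7 s.

1360 s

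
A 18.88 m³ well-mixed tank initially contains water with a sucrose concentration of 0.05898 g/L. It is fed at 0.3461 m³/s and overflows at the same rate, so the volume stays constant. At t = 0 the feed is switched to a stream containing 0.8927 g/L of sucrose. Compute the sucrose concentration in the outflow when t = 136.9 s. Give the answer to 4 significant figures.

0.8249 g/L

Species balance on the tank: V dC/dt = Q(C_in − C).
Time constant τ = V/Q = 18.88/0.3461 = 54.5507 s.
Solution: C(t) = C_in + (C₀ − C_in) e^(−t/τ).
C(136.9) = 0.8927 + (0.05898 − 0.8927)·e^(−136.9/54.5507) = 0.8927 + (-0.833720)·0.0813014 = 0.824917 g/L.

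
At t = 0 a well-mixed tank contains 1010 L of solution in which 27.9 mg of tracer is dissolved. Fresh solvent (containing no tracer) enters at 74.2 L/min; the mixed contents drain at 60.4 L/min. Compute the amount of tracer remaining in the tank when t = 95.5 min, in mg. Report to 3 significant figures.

0.722 mg

Total volume: dV/dt = Q_in − Q_out = 13.800 L/min, so V(t) = 1010 + 13.800 t and V(95.5) = 2327.9 L.
Species balance (pure solvent in): dm/dt = −Q_out · m/V(t).
Separate: dm/m = −Q_out dt/V(t) ⇒ ln(m/m₀) = −(Q_out/(Q_in−Q_out)) ln(V/V₀).
m = m₀ (V₀/V)^(Q_out/(Q_in−Q_out)) = 27.9 × (1010/2327.9)^(4.3768) = 0.72175 mg.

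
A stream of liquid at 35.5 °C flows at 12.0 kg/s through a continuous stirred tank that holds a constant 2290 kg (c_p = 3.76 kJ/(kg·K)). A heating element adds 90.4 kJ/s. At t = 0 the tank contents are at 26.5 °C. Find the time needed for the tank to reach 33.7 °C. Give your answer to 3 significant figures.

203 s

M c_p dT/dt = ṁ c_p (T_in − T) + Q̇.
τ = M/ṁ = 190.83 s; T_ss = T_in + Q̇/(ṁ c_p) = 37.504 °C.
T(t) = T_ss + (T₀ − T_ss) e^(−t/τ). Set T = 33.7:
e^(−t/τ) = (33.7 − 37.504)/(26.5 − 37.504) = 0.34567
t = −190.83 · ln(0.34567) = 202.72 s.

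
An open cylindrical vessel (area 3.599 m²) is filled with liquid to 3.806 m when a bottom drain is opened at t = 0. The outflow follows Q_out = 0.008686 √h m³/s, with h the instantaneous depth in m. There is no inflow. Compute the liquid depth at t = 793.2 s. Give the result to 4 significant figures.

0.9875 m

A dh/dt = −Q_out = −0.008686 √h.
∫ h^(−1/2) dh = −(0.008686/A) ∫ dt, giving 2√h = 2√h₀ − (0.008686/A) t.
√h = √3.806 − 0.008686·793.2/(2·3.599) = 1.95090 − 0.957174 = 0.993724.
h = 0.993724² = 0.987487 m.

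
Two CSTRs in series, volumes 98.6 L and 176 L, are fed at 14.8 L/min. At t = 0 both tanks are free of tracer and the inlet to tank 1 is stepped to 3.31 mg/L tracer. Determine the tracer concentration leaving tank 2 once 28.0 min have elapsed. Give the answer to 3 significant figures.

2.66 mg/L

Each tank obeys Vᵢ dCᵢ/dt = Q(Cᵢ₋₁ − Cᵢ), so τᵢ = Vᵢ/Q.
τ₁ = 98.6/14.8 = 6.6622 min; τ₂ = 176/14.8 = 11.892 min.
Solving the cascade with C₁(0)=C₂(0)=0 gives C₂(t) = C_in[1 − (τ₁ e^(−t/τ₁) − τ₂ e^(−t/τ₂))/(τ₁ − τ₂)].
At t = 28.0: e^(−t/τ₁) = 0.014953, e^(−t/τ₂) = 0.094937.
C₂ = 3.31·[1 − (6.6622·0.014953 − 11.892·0.094937)/(-5.2297)] = 3.31·0.80317 = 2.6585 mg/L.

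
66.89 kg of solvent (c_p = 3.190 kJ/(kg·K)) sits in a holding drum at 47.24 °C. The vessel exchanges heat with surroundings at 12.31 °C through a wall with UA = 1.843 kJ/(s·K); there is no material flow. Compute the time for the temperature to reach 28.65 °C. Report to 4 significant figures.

Lumped-capacitance energy balance: M c_p dT/dt = UA(T_amb − T).
τ = M c_p/UA = 115.778 s; T_ss = T_amb = 12.3100 °C.
T(t) = T_ss + (T₀ − T_ss)e^(−t/τ); set T = 28.65:
t = −τ ln[(T − T_ss)/(T₀ − T_ss)] = −115.778 · ln(0.467793) = 87.9601 s.

87.96 s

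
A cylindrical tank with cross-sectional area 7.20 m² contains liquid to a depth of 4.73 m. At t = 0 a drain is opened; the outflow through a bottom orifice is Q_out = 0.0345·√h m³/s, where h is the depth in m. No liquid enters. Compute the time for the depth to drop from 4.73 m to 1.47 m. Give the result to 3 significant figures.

402 s

With no inflow, A dh/dt = −0.0345 √h.
Separate and integrate: 2(√h − √h₀) = −(0.0345/A) t.
t = 2A(√h₀ − √h)/0.0345 = 2·7.20·(√4.73 − √1.47)/0.0345
  = 14.400 × (2.1749 − 1.2124) / 0.0345 = 401.71 s.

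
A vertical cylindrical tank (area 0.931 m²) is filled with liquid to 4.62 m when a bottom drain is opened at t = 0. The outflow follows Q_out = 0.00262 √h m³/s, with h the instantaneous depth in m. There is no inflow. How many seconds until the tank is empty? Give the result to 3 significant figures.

1530 s

Accumulation of liquid (constant cross-section A): A dh/dt = −0.00262 √h.
Separate and integrate: 2(√h − √h₀) = −(0.00262/A) t.
Set h = 0: 2√h₀ = (0.00262/A) t_empty ⇒ t_empty = 2A√h₀/0.00262.
t_empty = 2·0.931·√4.62/0.00262 = 1.8620·2.1494/0.00262 = 1527.6 s.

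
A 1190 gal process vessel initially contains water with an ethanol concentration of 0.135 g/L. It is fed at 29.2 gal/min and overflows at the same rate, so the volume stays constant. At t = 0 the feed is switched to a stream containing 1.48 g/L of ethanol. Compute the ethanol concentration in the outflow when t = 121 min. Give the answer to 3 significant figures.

1.41 g/L

Unsteady species balance (constant V, well mixed): V dC/dt = Q(C_in − C).
Rewrite as dC/dt + C/τ = C_in/τ, τ = V/Q = 40.753 min.
Solution: C(t) = C_in + (C₀ − C_in) e^(−t/τ).
C(121) = 1.48 + (0.135 − 1.48)·e^(−121/40.753) = 1.48 + (-1.3450)·0.051351 = 1.4109 g/L.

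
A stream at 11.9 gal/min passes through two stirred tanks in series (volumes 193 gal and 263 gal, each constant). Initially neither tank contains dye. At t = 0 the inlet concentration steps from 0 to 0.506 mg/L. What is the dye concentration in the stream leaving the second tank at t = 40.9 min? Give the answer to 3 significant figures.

Time constants: τᵢ = Vᵢ/Q for each well-mixed tank.
τ₁ = 193/11.9 = 16.218 min; τ₂ = 263/11.9 = 22.101 min.
Tank 1: C₁ = C_in(1 − e^(−t/τ₁)). Tank 2 (τ₁ ≠ τ₂): C₂ = C_in[1 − (τ₁ e^(−t/τ₁) − τ₂ e^(−t/τ₂))/(τ₁ − τ₂)].
At t = 40.9: e^(−t/τ₁) = 0.080314, e^(−t/τ₂) = 0.15714.
C₂ = 0.506·[1 − (16.218·0.080314 − 22.101·0.15714)/(-5.8824)] = 0.506·0.63103 = 0.31930 mg/L.

0.319 mg/L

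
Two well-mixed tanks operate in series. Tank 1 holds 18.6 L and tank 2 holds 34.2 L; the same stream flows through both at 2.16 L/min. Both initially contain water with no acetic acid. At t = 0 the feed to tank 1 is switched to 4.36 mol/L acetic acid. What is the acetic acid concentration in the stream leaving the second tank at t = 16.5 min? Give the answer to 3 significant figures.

Each tank obeys Vᵢ dCᵢ/dt = Q(Cᵢ₋₁ − Cᵢ), so τᵢ = Vᵢ/Q.
τ₁ = 18.6/2.16 = 8.6111 min; τ₂ = 34.2/2.16 = 15.833 min.
Tank 1: C₁ = C_in(1 − e^(−t/τ₁)). Tank 2 (τ₁ ≠ τ₂): C₂ = C_in[1 − (τ₁ e^(−t/τ₁) − τ₂ e^(−t/τ₂))/(τ₁ − τ₂)].
At t = 16.5: e^(−t/τ₁) = 0.14718, e^(−t/τ₂) = 0.35271.
C₂ = 4.36·[1 − (8.6111·0.14718 − 15.833·0.35271)/(-7.2222)] = 4.36·0.40223 = 1.7537 mol/L.

1.75 mol/L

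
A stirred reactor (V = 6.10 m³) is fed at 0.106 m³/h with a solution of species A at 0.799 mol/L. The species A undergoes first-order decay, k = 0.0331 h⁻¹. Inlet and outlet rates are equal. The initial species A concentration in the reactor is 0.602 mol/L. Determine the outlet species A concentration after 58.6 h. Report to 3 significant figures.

0.292 mol/L

V dC/dt = Q(C_in − C) − k V C.
dC/dt = (Q/V) C_in − (Q/V + k) C; effective rate a = Q/V + k = 0.017377 + 0.0331 = 0.050477 h⁻¹.
C_ss = Q C_in/(Q + kV) = 0.27506 mol/L; C(t) = C_ss + (C₀ − C_ss) e^(−a t).
C(58.6) = 0.27506 + (0.32694)·e^(−0.050477·58.6) = 0.27506 + (0.32694)·0.051925 = 0.29204 mol/L.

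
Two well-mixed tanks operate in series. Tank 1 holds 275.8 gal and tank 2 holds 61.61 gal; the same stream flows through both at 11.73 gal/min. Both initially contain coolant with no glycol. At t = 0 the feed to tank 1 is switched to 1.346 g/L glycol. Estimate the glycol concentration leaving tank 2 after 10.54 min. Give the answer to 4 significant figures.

Time constants: τᵢ = Vᵢ/Q for each well-mixed tank.
τ₁ = 275.8/11.73 = 23.5124 min; τ₂ = 61.61/11.73 = 5.25234 min.
Solving the cascade with C₁(0)=C₂(0)=0 gives C₂(t) = C_in[1 − (τ₁ e^(−t/τ₁) − τ₂ e^(−t/τ₂))/(τ₁ − τ₂)].
At t = 10.54: e^(−t/τ₁) = 0.638729, e^(−t/τ₂) = 0.134428.
C₂ = 1.346·[1 − (23.5124·0.638729 − 5.25234·0.134428)/(18.2600)] = 1.346·0.216213 = 0.291023 g/L.

0.2910 g/L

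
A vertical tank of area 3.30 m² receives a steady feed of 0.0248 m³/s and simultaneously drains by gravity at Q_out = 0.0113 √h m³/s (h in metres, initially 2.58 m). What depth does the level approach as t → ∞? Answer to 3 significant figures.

4.82 m

A dh/dt = Q_in − 0.0113 √h. Steady state requires inflow = outflow:
Q_in = 0.0113 √h_ss ⇒ √h_ss = 0.0248/0.0113 = 2.1947.
h_ss = 2.1947² = 4.8167 m. (Since h₀ = 2.58 m < h_ss, the level will rise toward this value.)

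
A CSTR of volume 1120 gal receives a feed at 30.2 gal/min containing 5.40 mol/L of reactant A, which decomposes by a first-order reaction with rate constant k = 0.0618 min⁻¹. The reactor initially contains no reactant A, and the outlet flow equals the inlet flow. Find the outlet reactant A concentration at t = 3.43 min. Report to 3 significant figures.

0.431 mol/L

Accumulation = in − out − consumed: V dC/dt = Q C_in − Q C − k V C.
dC/dt = (Q/V) C_in − (Q/V + k) C; effective rate a = Q/V + k = 0.026964 + 0.0618 = 0.088764 min⁻¹.
C_ss = Q C_in/(Q + kV) = 1.6404 mol/L; C(t) = C_ss + (C₀ − C_ss) e^(−a t).
C(3.43) = 1.6404 + (-1.6404)·e^(−0.088764·3.43) = 1.6404 + (-1.6404)·0.73752 = 0.43057 mol/L.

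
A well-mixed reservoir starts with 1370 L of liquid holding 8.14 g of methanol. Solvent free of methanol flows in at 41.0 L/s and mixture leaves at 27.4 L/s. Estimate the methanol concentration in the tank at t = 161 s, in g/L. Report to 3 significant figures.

0.000334 g/L

Total volume: dV/dt = Q_in − Q_out = 13.600 L/s, so V(t) = 1370 + 13.600 t and V(161) = 3559.6 L.
Solute balance: dm/dt = 0 − Q_out C = −Q_out m/V(t).
dm/m = −Q_out dt/(V₀ + 13.600 t); integrating gives ln(m/m₀) = −(Q_out/(Q_in−Q_out)) ln(V/V₀).
m = m₀ (V₀/V)^(Q_out/(Q_in−Q_out)) = 8.14 × (1370/3559.6)^(2.0147) = 1.1890 g.
C = m/V = 1.1890/3559.6 = 0.00033401 g/L.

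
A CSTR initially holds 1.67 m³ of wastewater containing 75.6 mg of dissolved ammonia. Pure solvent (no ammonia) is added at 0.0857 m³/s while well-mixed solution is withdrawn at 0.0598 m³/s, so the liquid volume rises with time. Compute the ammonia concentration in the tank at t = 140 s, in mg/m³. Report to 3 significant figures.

0.994 mg/m³

Total volume: dV/dt = Q_in − Q_out = 0.025900 m³/s, so V(t) = 1.67 + 0.025900 t and V(140) = 5.2960 m³.
No ammonia enters, so dm/dt = −Q_out · (m/V).
dm/m = −Q_out dt/(V₀ + 0.025900 t); integrating gives ln(m/m₀) = −(Q_out/(Q_in−Q_out)) ln(V/V₀).
m = m₀ (V₀/V)^(Q_out/(Q_in−Q_out)) = 75.6 × (1.67/5.2960)^(2.3089) = 5.2631 mg.
C = m/V = 5.2631/5.2960 = 0.99378 mg/m³.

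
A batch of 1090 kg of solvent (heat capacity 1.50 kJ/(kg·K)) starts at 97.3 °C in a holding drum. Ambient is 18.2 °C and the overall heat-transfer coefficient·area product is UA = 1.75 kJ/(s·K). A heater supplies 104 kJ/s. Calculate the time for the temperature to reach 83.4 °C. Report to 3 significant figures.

Heat balance on the well-mixed liquid: M c_p dT/dt = −UA(T − T_amb) + Q̇.
τ = M c_p/UA = 934.29 s; T_ss = T_amb + Q̇/UA = 18.2 + 104/1.75 = 77.629 °C.
T(t) = T_ss + (T₀ − T_ss)e^(−t/τ); set T = 83.4:
t = −τ ln[(T − T_ss)/(T₀ − T_ss)] = −934.29 · ln(0.29339) = 1145.7 s.

1150 s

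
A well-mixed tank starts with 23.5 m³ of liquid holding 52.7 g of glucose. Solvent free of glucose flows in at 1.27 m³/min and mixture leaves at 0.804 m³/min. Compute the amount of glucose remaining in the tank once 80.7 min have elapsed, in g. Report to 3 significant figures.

Total volume: dV/dt = Q_in − Q_out = 0.46600 m³/min, so V(t) = 23.5 + 0.46600 t and V(80.7) = 61.106 m³.
Solute balance: dm/dt = 0 − Q_out C = −Q_out m/V(t).
Separate: dm/m = −Q_out dt/V(t) ⇒ ln(m/m₀) = −(Q_out/(Q_in−Q_out)) ln(V/V₀).
m = m₀ (V₀/V)^(Q_out/(Q_in−Q_out)) = 52.7 × (23.5/61.106)^(1.7253) = 10.134 g.

10.1 g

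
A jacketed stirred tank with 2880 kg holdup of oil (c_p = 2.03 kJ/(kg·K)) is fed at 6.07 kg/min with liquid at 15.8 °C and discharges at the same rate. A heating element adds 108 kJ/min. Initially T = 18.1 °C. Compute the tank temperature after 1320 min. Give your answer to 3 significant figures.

24.2 °C

First-law balance (no shaft work): M c_p dT/dt = ṁ c_p (T_in − T) + 108.
τ = M/ṁ = 474.46 min; T_ss = T_in + Q̇/(ṁ c_p) = 15.8 + 108/(6.07·2.03) = 24.565 °C.
Integrating: T(t) = T_ss + (T₀ − T_ss) e^(−t/τ).
T(1320) = 24.565 + (-6.4647)·e^(−1320/474.46) = 24.565 + (-6.4647)·0.061909 = 24.165 °C.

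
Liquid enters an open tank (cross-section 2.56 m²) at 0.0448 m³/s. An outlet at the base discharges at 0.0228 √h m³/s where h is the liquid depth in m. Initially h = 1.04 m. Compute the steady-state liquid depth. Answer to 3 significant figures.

A dh/dt = Q_in − 0.0228 √h. Steady state requires inflow = outflow:
Q_in = 0.0228 √h_ss ⇒ √h_ss = 0.0448/0.0228 = 1.9649.
h_ss = 1.9649² = 3.8609 m. (Since h₀ = 1.04 m < h_ss, the level will rise toward this value.)

3.86 m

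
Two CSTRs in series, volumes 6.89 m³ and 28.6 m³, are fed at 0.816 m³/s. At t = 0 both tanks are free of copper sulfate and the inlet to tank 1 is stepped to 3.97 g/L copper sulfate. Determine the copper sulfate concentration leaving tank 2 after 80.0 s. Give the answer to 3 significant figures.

3.44 g/L

Each tank obeys Vᵢ dCᵢ/dt = Q(Cᵢ₋₁ − Cᵢ), so τᵢ = Vᵢ/Q.
τ₁ = 6.89/0.816 = 8.4436 s; τ₂ = 28.6/0.816 = 35.049 s.
Tank 1: C₁ = C_in(1 − e^(−t/τ₁)). Tank 2 (τ₁ ≠ τ₂): C₂ = C_in[1 − (τ₁ e^(−t/τ₁) − τ₂ e^(−t/τ₂))/(τ₁ − τ₂)].
At t = 80.0: e^(−t/τ₁) = 7.6777e-05, e^(−t/τ₂) = 0.10203.
C₂ = 3.97·[1 − (8.4436·7.6777e-05 − 35.049·0.10203)/(-26.605)] = 3.97·0.86562 = 3.4365 g/L.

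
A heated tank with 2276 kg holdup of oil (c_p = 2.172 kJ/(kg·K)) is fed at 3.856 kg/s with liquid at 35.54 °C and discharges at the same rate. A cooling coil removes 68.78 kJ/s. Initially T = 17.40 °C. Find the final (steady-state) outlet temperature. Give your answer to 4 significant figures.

First-law balance (no shaft work): M c_p dT/dt = ṁ c_p (T_in − T) − 68.78.
At steady state dT/dt = 0 ⇒ T_ss = T_in − Q̇/(ṁ c_p) = 35.54 − 68.78/(3.856·2.172) = 27.3277 °C.

27.33 °C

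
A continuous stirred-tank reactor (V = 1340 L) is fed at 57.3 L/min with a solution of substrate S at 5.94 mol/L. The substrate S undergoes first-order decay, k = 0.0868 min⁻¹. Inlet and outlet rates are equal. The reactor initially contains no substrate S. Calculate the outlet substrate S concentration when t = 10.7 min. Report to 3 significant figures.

1.47 mol/L

Species balance: V dC/dt = Q C_in − Q C − k V C.
dC/dt = (Q/V) C_in − (Q/V + k) C; effective rate a = Q/V + k = 0.042761 + 0.0868 = 0.12956 min⁻¹.
C_ss = Q C_in/(Q + kV) = 1.9605 mol/L; C(t) = C_ss + (C₀ − C_ss) e^(−a t).
C(10.7) = 1.9605 + (-1.9605)·e^(−0.12956·10.7) = 1.9605 + (-1.9605)·0.25000 = 1.4704 mol/L.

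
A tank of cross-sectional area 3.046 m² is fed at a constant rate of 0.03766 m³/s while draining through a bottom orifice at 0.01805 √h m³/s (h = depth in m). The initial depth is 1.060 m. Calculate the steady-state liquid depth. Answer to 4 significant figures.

4.353 m

Unsteady balance on liquid volume: A dh/dt = Q_in − 0.01805 √h. At steady state dh/dt = 0:
Q_in = 0.01805 √h_ss ⇒ √h_ss = 0.03766/0.01805 = 2.08643.
h_ss = 2.08643² = 4.35318 m. (Since h₀ = 1.060 m < h_ss, the level will rise toward this value.)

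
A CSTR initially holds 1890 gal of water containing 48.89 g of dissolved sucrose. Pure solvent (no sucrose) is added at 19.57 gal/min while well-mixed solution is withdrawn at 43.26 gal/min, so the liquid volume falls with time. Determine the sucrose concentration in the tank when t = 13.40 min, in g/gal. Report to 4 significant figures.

0.02222 g/gal

Let m(t) be the amount of sucrose. Volume: V(t) = V₀ + (Q_in − Q_out) t = 1890 − 23.6900 t; V(13.40) = 1572.55 gal.
Species balance (pure solvent in): dm/dt = −Q_out · m/V(t).
Separate: dm/m = −Q_out dt/V(t) ⇒ ln(m/m₀) = −(Q_out/(Q_in−Q_out)) ln(V/V₀).
m = m₀ (V₀/V)^(Q_out/(Q_in−Q_out)) = 48.89 × (1890/1572.55)^(-1.82609) = 34.9458 g.
C = m/V = 34.9458/1572.55 = 0.0222224 g/gal.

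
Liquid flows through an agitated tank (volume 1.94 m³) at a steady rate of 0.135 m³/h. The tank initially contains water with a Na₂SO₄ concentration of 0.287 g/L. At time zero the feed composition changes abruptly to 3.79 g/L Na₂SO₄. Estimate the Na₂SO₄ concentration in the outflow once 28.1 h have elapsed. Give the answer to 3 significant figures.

Unsteady species balance (constant V, well mixed): V dC/dt = Q(C_in − C).
So dC/dt = (C_in − C)/τ with τ = V/Q = 1.94/0.135 = 14.370 h.
Integrating: C(t) = C_in + (C₀ − C_in) e^(−t/τ).
C(28.1) = 3.79 + (0.287 − 3.79)·e^(−28.1/14.370) = 3.79 + (-3.5030)·0.14151 = 3.2943 g/L.

3.29 g/L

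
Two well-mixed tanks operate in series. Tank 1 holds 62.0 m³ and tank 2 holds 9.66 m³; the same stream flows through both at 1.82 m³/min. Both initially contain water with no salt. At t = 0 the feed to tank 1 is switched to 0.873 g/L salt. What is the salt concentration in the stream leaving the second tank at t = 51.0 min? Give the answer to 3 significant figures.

0.642 g/L

Species balance on tank i: dCᵢ/dt = (Cᵢ₋₁ − Cᵢ)/τᵢ with τᵢ = Vᵢ/Q.
τ₁ = 62.0/1.82 = 34.066 min; τ₂ = 9.66/1.82 = 5.3077 min.
Solving the cascade with C₁(0)=C₂(0)=0 gives C₂(t) = C_in[1 − (τ₁ e^(−t/τ₁) − τ₂ e^(−t/τ₂))/(τ₁ − τ₂)].
At t = 51.0: e^(−t/τ₁) = 0.22378, e^(−t/τ₂) = 6.7142e-05.
C₂ = 0.873·[1 − (34.066·0.22378 − 5.3077·6.7142e-05)/(28.758)] = 0.873·0.73493 = 0.64160 g/L.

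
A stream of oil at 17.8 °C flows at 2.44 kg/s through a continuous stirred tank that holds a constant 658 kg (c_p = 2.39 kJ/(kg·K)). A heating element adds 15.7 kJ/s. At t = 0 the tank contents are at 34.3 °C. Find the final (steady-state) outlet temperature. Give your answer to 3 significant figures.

M c_p dT/dt = ṁ c_p (T_in − T) + Q̇.
At steady state dT/dt = 0 ⇒ T_ss = T_in + Q̇/(ṁ c_p) = 17.8 + 15.7/(2.44·2.39) = 20.492 °C.

20.5 °C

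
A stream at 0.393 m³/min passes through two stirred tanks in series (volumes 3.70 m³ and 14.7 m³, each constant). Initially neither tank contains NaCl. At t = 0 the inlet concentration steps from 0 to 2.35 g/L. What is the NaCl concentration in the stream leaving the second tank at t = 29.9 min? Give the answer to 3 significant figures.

Species balance on tank i: dCᵢ/dt = (Cᵢ₋₁ − Cᵢ)/τᵢ with τᵢ = Vᵢ/Q.
τ₁ = 3.70/0.393 = 9.4148 min; τ₂ = 14.7/0.393 = 37.405 min.
Tank 1: C₁ = C_in(1 − e^(−t/τ₁)). Tank 2 (τ₁ ≠ τ₂): C₂ = C_in[1 − (τ₁ e^(−t/τ₁) − τ₂ e^(−t/τ₂))/(τ₁ − τ₂)].
At t = 29.9: e^(−t/τ₁) = 0.041758, e^(−t/τ₂) = 0.44961.
C₂ = 2.35·[1 − (9.4148·0.041758 − 37.405·0.44961)/(-27.990)] = 2.35·0.41320 = 0.97102 g/L.

0.971 g/L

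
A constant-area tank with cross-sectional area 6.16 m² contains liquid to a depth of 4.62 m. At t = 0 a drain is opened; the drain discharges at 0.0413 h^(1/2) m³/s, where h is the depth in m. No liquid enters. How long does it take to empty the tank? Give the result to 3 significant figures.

641 s

With no inflow, A dh/dt = −0.0413 √h.
∫ h^(−1/2) dh = −(0.0413/A) ∫ dt, giving 2√h = 2√h₀ − (0.0413/A) t.
Tank is empty when √h = 0: t_empty = 2A√h₀/0.0413.
t_empty = 2·6.16·√4.62/0.0413 = 12.320·2.1494/0.0413 = 641.18 s.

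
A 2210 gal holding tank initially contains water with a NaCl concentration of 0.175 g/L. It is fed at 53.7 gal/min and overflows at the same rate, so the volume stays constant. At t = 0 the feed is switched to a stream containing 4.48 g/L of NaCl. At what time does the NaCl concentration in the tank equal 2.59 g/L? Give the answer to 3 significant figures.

33.9 min

Species balance: V dC/dt = Q(C_in − C) ⇒ τ = V/Q = 41.155 min.
C(t) = C_in + (C₀ − C_in) e^(−t/τ). Set C = 2.59 and solve for t:
e^(−t/τ) = (C − C_in)/(C₀ − C_in) = (2.59 − 4.48)/(0.175 − 4.48) = 0.43902
t = −τ ln(…) = 41.155 × 0.82320 = 33.878 min.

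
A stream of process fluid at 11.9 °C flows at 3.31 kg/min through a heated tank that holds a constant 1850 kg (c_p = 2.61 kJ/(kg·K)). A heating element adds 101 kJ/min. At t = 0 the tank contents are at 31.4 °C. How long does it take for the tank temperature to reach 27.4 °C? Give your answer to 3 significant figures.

401 min

M c_p dT/dt = ṁ c_p (T_in − T) + Q̇.
τ = M/ṁ = 558.91 min; T_ss = T_in + Q̇/(ṁ c_p) = 23.591 °C.
T(t) = T_ss + (T₀ − T_ss) e^(−t/τ). Set T = 27.4:
e^(−t/τ) = (27.4 − 23.591)/(31.4 − 23.591) = 0.48777
t = −558.91 · ln(0.48777) = 401.25 min.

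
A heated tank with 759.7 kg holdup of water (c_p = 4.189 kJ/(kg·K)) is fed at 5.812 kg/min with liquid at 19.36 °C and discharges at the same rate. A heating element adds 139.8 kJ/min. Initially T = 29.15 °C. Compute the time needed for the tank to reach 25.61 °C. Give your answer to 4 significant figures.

271.3 min

Energy balance: M c_p dT/dt = ṁ c_p (T_in − T) + 139.8.
τ = M/ṁ = 130.712 min; T_ss = T_in + Q̇/(ṁ c_p) = 25.1021 °C.
T(t) = T_ss + (T₀ − T_ss) e^(−t/τ). Set T = 25.61:
e^(−t/τ) = (25.61 − 25.1021)/(29.15 − 25.1021) = 0.125471
t = −130.712 · ln(0.125471) = 271.317 min.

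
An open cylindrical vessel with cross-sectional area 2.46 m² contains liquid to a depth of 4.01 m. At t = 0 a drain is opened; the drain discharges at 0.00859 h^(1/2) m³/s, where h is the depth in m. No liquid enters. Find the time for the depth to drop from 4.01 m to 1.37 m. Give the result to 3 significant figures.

477 s

Volume balance on the tank: A dh/dt = −0.00859 √h.
∫ h^(−1/2) dh = −(0.00859/A) ∫ dt, giving 2√h = 2√h₀ − (0.00859/A) t.
t = 2A(√h₀ − √h)/0.00859 = 2·2.46·(√4.01 − √1.37)/0.00859
  = 4.9200 × (2.0025 − 1.1705) / 0.00859 = 476.55 s.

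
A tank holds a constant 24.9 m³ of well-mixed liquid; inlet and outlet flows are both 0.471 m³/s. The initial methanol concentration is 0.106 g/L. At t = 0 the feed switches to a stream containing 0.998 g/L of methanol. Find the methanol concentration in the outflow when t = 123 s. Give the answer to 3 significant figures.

0.911 g/L

Accumulation = in − out for the solute gives V dC/dt = Q(C_in − C).
So dC/dt = (C_in − C)/τ with τ = V/Q = 24.9/0.471 = 52.866 s.
Integrating: C(t) = C_in + (C₀ − C_in) e^(−t/τ).
C(123) = 0.998 + (0.106 − 0.998)·e^(−123/52.866) = 0.998 + (-0.89200)·0.097625 = 0.91092 g/L.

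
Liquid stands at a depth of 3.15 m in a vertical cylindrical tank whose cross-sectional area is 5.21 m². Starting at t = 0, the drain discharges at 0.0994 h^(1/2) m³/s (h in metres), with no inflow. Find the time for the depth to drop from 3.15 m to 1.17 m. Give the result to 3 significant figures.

With no inflow, A dh/dt = −0.0994 √h.
This is separable: 2 d(√h)/dt = −0.0994/A, so √h = √h₀ − (0.0994/(2A)) t.
t = 2A(√h₀ − √h)/0.0994 = 2·5.21·(√3.15 − √1.17)/0.0994
  = 10.420 × (1.7748 − 1.0817) / 0.0994 = 72.663 s.

72.7 s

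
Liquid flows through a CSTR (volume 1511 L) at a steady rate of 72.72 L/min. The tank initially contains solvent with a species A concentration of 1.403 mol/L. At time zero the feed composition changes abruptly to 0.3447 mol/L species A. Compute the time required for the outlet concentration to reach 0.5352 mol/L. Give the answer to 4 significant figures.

35.63 min

Species balance: V dC/dt = Q(C_in − C) ⇒ τ = V/Q = 20.7783 min.
C(t) = C_in + (C₀ − C_in) e^(−t/τ). Set C = 0.5352 and solve for t:
e^(−t/τ) = (C − C_in)/(C₀ − C_in) = (0.5352 − 0.3447)/(1.403 − 0.3447) = 0.180006
t = −τ ln(…) = 20.7783 × 1.71477 = 35.6300 min.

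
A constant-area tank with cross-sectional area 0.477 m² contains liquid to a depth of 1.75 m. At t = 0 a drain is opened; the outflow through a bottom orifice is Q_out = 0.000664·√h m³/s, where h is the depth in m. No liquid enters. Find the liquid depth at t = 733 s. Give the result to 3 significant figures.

0.660 m

With no inflow, A dh/dt = −0.000664 √h.
Separate and integrate: 2(√h − √h₀) = −(0.000664/A) t.
√h = √1.75 − 0.000664·733/(2·0.477) = 1.3229 − 0.51018 = 0.81270.
h = 0.81270² = 0.66047 m.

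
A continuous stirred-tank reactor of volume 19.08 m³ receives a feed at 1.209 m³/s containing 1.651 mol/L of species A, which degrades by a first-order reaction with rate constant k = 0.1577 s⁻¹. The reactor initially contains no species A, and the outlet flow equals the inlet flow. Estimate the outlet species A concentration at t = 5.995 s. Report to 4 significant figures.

V dC/dt = Q(C_in − C) − k V C.
dC/dt = (Q/V) C_in − (Q/V + k) C; effective rate a = Q/V + k = 0.0633648 + 0.1577 = 0.221065 s⁻¹.
C_ss = Q C_in/(Q + kV) = 0.473233 mol/L; C(t) = C_ss + (C₀ − C_ss) e^(−a t).
C(5.995) = 0.473233 + (-0.473233)·e^(−0.221065·5.995) = 0.473233 + (-0.473233)·0.265728 = 0.347482 mol/L.

0.3475 mol/L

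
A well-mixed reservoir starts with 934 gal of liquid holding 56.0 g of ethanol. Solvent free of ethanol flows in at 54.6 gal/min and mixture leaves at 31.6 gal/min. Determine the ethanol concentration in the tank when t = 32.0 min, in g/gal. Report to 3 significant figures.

Let m(t) be the amount of ethanol. Volume: V(t) = V₀ + (Q_in − Q_out) t = 934 + 23.000 t; V(32.0) = 1670.0 gal.
Species balance (pure solvent in): dm/dt = −Q_out · m/V(t).
dm/m = −Q_out dt/(V₀ + 23.000 t); integrating gives ln(m/m₀) = −(Q_out/(Q_in−Q_out)) ln(V/V₀).
m = m₀ (V₀/V)^(Q_out/(Q_in−Q_out)) = 56.0 × (934/1670.0)^(1.3739) = 25.203 g.
C = m/V = 25.203/1670.0 = 0.015092 g/gal.

0.0151 g/gal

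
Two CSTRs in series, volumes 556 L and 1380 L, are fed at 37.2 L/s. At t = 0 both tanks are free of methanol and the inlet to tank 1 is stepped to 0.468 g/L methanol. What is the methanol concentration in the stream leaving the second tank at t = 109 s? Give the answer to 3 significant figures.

Each tank obeys Vᵢ dCᵢ/dt = Q(Cᵢ₋₁ − Cᵢ), so τᵢ = Vᵢ/Q.
τ₁ = 556/37.2 = 14.946 s; τ₂ = 1380/37.2 = 37.097 s.
Tank 1: C₁ = C_in(1 − e^(−t/τ₁)). Tank 2 (τ₁ ≠ τ₂): C₂ = C_in[1 − (τ₁ e^(−t/τ₁) − τ₂ e^(−t/τ₂))/(τ₁ − τ₂)].
At t = 109: e^(−t/τ₁) = 0.00068042, e^(−t/τ₂) = 0.052958.
C₂ = 0.468·[1 − (14.946·0.00068042 − 37.097·0.052958)/(-22.151)] = 0.468·0.91177 = 0.42671 g/L.

0.427 g/L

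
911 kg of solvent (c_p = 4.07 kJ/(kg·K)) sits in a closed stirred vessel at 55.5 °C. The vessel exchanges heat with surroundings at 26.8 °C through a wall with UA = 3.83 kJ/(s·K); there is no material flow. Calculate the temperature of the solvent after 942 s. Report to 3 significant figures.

Unsteady energy balance on the tank contents: M c_p dT/dt = −UA(T − T_amb).
dT/dt = (T_ss − T)/τ with T_ss = T_amb = 26.800 °C, τ = M c_p/UA = 911·4.07/3.83 = 968.09 s.
T approaches T_ss exponentially: T(t) = T_ss + (T₀ − T_ss) e^(−t/τ).
T(942) = 26.800 + (28.700)·0.37793 = 37.647 °C.

37.6 °C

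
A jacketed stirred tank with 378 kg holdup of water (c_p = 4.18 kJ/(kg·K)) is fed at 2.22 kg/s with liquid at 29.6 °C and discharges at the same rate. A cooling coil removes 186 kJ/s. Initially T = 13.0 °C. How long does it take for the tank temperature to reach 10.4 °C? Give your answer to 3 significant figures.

239 s

M c_p dT/dt = ṁ c_p (T_in − T) − Q̇.
τ = M/ṁ = 170.27 s; T_ss = T_in − Q̇/(ṁ c_p) = 9.5560 °C.
T(t) = T_ss + (T₀ − T_ss) e^(−t/τ). Set T = 10.4:
e^(−t/τ) = (10.4 − 9.5560)/(13.0 − 9.5560) = 0.24506
t = −170.27 · ln(0.24506) = 239.45 s.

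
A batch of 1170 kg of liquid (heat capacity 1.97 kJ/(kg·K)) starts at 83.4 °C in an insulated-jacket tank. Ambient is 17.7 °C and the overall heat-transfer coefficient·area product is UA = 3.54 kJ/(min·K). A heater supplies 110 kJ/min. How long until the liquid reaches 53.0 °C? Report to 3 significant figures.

1370 min

M c_p dT/dt = −UA(T − T_amb) + Q̇.
τ = M c_p/UA = 651.10 min; T_ss = T_amb + Q̇/UA = 17.7 + 110/3.54 = 48.773 °C.
T(t) = T_ss + (T₀ − T_ss)e^(−t/τ); set T = 53.0:
t = −τ ln[(T − T_ss)/(T₀ − T_ss)] = −651.10 · ln(0.12206) = 1369.4 min.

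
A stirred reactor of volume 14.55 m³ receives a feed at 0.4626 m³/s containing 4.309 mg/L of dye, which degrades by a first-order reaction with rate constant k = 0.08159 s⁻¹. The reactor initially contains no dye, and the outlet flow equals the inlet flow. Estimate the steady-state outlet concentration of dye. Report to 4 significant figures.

V dC/dt = Q(C_in − C) − k V C.
At steady state: 0 = Q C_in − (Q + kV) C_ss, so C_ss = Q C_in/(Q + kV).
C_ss = 0.4626·4.309/(0.4626 + 0.08159·14.55) = 1.99334/1.64973 = 1.20828 mg/L.

1.208 mg/L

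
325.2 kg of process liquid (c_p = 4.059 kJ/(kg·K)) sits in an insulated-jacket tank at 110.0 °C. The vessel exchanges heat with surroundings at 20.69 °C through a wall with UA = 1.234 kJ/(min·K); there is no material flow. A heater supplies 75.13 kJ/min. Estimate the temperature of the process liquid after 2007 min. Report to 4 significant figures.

Energy balance: M c_p dT/dt = −UA(T − T_amb) + Q̇.
dT/dt = (T_ss − T)/τ with T_ss = T_amb + Q̇/UA = 20.69 + 75.13/1.234 = 81.5733 °C, τ = M c_p/UA = 325.2·4.059/1.234 = 1069.68 min.
T approaches T_ss exponentially: T(t) = T_ss + (T₀ − T_ss) e^(−t/τ).
T(2007) = 81.5733 + (28.4267)·0.153162 = 85.9272 °C.

85.93 °C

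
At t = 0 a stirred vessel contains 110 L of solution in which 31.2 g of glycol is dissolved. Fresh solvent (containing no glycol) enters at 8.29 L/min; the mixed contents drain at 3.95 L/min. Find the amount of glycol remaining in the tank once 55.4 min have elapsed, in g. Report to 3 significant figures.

10.9 g

Let m(t) be the amount of glycol. Volume: V(t) = V₀ + (Q_in − Q_out) t = 110 + 4.3400 t; V(55.4) = 350.44 L.
No glycol enters, so dm/dt = −Q_out · (m/V).
dm/m = −Q_out dt/(V₀ + 4.3400 t); integrating gives ln(m/m₀) = −(Q_out/(Q_in−Q_out)) ln(V/V₀).
m = m₀ (V₀/V)^(Q_out/(Q_in−Q_out)) = 31.2 × (110/350.44)^(0.91014) = 10.868 g.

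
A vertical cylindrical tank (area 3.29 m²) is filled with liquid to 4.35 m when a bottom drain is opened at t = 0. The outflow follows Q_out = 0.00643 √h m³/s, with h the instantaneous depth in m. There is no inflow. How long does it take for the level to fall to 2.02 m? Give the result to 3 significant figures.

Accumulation of liquid (constant cross-section A): A dh/dt = −0.00643 √h.
Separate and integrate: 2(√h − √h₀) = −(0.00643/A) t.
t = 2A(√h₀ − √h)/0.00643 = 2·3.29·(√4.35 − √2.02)/0.00643
  = 6.5800 × (2.0857 − 1.4213) / 0.00643 = 679.90 s.

680 s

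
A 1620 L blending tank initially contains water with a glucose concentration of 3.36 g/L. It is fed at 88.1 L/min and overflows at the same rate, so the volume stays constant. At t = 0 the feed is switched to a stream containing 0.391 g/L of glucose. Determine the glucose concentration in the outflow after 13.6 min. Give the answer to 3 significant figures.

Unsteady species balance (constant V, well mixed): V dC/dt = Q(C_in − C).
Rewrite as dC/dt + C/τ = C_in/τ, τ = V/Q = 18.388 min.
Solution: C(t) = C_in + (C₀ − C_in) e^(−t/τ).
C(13.6) = 0.391 + (3.36 − 0.391)·e^(−13.6/18.388) = 0.391 + (2.9690)·0.47730 = 1.8081 g/L.

1.81 g/L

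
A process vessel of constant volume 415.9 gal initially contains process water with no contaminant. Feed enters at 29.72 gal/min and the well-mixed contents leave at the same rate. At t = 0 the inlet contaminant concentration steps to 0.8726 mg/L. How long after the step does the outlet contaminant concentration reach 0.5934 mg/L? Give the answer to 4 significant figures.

Species balance: V dC/dt = Q(C_in − C) ⇒ τ = V/Q = 13.9939 min.
C(t) = C_in + (C₀ − C_in) e^(−t/τ). Set C = 0.5934 and solve for t:
e^(−t/τ) = (C − C_in)/(C₀ − C_in) = (0.5934 − 0.8726)/(0 − 0.8726) = 0.319963
t = −τ ln(…) = 13.9939 × 1.13955 = 15.9468 min.

15.95 min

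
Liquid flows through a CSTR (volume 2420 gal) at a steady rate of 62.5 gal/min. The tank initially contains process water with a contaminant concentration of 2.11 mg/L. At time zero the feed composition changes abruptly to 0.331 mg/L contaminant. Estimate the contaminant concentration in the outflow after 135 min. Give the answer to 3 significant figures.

Species balance on the tank: V dC/dt = Q(C_in − C).
Rewrite as dC/dt + C/τ = C_in/τ, τ = V/Q = 38.720 min.
C approaches C_in exponentially: C(t) = C_in + (C₀ − C_in) e^(−t/τ).
C(135) = 0.331 + (2.11 − 0.331)·e^(−135/38.720) = 0.331 + (1.7790)·0.030606 = 0.38545 mg/L.

0.385 mg/L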